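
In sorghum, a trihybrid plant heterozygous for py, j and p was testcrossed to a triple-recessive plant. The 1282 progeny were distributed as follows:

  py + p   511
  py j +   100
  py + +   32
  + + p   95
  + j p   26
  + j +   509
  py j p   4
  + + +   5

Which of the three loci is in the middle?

j

The two most frequent reciprocal classes, + j + and py + p, are the parental types, so the F1 was + j + / py + p.
The two rarest classes, + + + and py j p, are the double crossovers. Comparing them with the parentals, only the j allele has switched, so j is the middle locus and the order is py – j – p.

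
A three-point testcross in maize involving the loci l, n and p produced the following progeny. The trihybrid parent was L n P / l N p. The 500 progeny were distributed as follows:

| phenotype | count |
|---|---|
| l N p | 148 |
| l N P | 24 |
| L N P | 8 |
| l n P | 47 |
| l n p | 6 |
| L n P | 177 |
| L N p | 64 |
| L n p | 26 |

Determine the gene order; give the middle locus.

n

The two rarest classes, L N P and l n p, are the double crossovers. Comparing them with the parentals, only the n allele has switched, so n is the middle locus and the order is p – n – l.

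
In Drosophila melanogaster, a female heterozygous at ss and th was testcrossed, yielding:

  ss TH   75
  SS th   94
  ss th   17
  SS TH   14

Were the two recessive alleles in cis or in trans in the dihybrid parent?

The two most frequent classes are SS th (94) and ss TH (75); these are the parental (non-recombinant) types.
So the F1 carried SS th on one chromosome and ss TH on the other — the recessive alleles are on opposite chromosomes (trans / repulsion).

trans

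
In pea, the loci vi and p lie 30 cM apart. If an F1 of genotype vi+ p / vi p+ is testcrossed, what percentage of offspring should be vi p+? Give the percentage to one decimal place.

35.0%

A map distance of 30 cM corresponds to a recombination frequency of 0.300.
The F1 is vi+ p / vi p+, so vi p+ is a parental gamete class with expected frequency (1 − r)/2 = 0.700/2 = 0.3500.
That is 0.3500 = 35.0% of the progeny.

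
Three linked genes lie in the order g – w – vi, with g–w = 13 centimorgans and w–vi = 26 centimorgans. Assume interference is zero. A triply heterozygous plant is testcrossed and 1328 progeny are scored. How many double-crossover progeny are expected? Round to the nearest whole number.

Map distances give recombination frequencies of 0.130 and 0.260 for the two intervals.
With no interference, expected double-crossover frequency = 0.130 × 0.260 = 0.03380.
Expected number = 0.03380 × 1328 = 44.89 ≈ 45.

45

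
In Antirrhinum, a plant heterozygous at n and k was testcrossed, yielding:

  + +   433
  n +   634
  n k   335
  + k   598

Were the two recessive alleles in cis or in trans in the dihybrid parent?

The two most frequent classes are + k (598) and n + (634); these are the parental (non-recombinant) types.
So the F1 carried + k on one chromosome and n + on the other — the recessive alleles are on opposite chromosomes (trans / repulsion).

trans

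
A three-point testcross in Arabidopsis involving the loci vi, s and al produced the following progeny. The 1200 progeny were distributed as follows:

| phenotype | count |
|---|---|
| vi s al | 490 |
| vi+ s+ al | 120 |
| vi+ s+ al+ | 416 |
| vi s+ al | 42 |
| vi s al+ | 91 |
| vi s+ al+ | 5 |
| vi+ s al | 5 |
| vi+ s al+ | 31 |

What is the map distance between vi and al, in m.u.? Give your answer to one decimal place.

The two most frequent reciprocal classes, vi+ s+ al+ and vi s al, are the parental types, so the F1 was vi+ s+ al+ / vi s al.
The two rarest classes, vi s+ al+ and vi+ s al, are the double crossovers. Comparing them with the parentals, only the vi allele has switched, so vi is the middle locus and the order is al – vi – s.
Crossovers in the al–vi interval produce the single-crossover classes vi+ s+ al and vi s al+ (120 + 91 = 211) plus the double crossovers (10).
RF(al–vi) = (211 + 10) / 1200 = 221/1200 = 0.1842 → 18.4 m.u.

18.4 m.u.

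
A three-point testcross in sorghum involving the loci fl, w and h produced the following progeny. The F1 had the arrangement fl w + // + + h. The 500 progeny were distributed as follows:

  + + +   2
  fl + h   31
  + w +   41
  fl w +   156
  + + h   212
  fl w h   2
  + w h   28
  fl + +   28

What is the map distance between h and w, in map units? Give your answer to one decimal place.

The two rarest classes, fl w h and + + +, are the double crossovers. Comparing them with the parentals, only the h allele has switched, so h is the middle locus and the order is fl – h – w.
Crossovers in the h–w interval produce the single-crossover classes fl + + and + w h (28 + 28 = 56) plus the double crossovers (4).
RF(h–w) = (56 + 4) / 500 = 60/500 = 0.1200 → 12.0 map units.

12.0 map units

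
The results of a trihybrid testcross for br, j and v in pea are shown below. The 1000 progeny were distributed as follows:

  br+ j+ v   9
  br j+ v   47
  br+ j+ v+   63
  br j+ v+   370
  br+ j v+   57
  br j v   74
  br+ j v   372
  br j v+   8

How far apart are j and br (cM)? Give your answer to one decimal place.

15.4 cM

The two most frequent reciprocal classes, br+ j v and br j+ v+, are the parental types, so the F1 was br+ j v / br j+ v+.
The two rarest classes, br+ j+ v and br j v+, are the double crossovers. Comparing them with the parentals, only the j allele has switched, so j is the middle locus and the order is br – j – v.
Crossovers in the br–j interval produce the single-crossover classes br j v and br+ j+ v+ (74 + 63 = 137) plus the double crossovers (17).
RF(br–j) = (137 + 17) / 1000 = 154/1000 = 0.1540 → 15.4 cM.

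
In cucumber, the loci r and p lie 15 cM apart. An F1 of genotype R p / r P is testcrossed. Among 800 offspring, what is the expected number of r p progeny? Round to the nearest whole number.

A map distance of 15 cM corresponds to a recombination frequency of 0.150.
The F1 is R p / r P, so r p is a recombinant gamete class with expected frequency r/2 = 0.150/2 = 0.0750.
Expected number = 0.0750 × 800 = 60.00 ≈ 60.

60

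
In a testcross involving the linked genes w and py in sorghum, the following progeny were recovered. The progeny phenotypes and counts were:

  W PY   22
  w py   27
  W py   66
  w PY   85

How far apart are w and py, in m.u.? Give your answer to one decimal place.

The two most frequent classes, W py (66) and w PY (85), are the parental types, so the F1 was W py / w PY.
The recombinant classes are W PY and w py: 22 + 27 = 49.
Recombination frequency = 49/200 = 0.2450 ≈ 24.5%, i.e. 24.5 m.u.

24.5 m.u.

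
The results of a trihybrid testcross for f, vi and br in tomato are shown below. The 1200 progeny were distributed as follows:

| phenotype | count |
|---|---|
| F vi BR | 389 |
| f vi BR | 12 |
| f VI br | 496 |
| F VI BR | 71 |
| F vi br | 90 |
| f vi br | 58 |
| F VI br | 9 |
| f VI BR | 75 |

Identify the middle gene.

f

The two most frequent reciprocal classes, F vi BR and f VI br, are the parental types, so the F1 was F vi BR / f VI br.
The two rarest classes, f vi BR and F VI br, are the double crossovers. Comparing them with the parentals, only the f allele has switched, so f is the middle locus and the order is vi – f – br.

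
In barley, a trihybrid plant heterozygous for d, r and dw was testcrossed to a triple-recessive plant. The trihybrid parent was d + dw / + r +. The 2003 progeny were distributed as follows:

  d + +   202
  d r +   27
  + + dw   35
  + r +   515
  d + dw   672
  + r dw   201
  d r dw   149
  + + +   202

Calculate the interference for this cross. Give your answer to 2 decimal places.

The two rarest classes, + + dw and d r +, are the double crossovers. Comparing them with the parentals, only the d allele has switched, so d is the middle locus and the order is r – d – dw.
r–d: (351 + 62)/2003 = 0.2062; d–dw: (403 + 62)/2003 = 0.2322.
Expected DCO frequency = 0.2062 × 0.2322 ≈ 0.04788; observed = 62/2003 ≈ 0.03095.
Coefficient of coincidence = 0.03095/0.04788 ≈ 0.65; interference = 1 − 0.65 = 0.35.

0.35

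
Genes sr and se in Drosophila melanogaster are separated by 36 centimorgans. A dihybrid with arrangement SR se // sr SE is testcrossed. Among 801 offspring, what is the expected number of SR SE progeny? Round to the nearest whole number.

144

A map distance of 36 centimorgans corresponds to a recombination frequency of 0.360.
The F1 is SR se / sr SE, so SR SE is a recombinant gamete class with expected frequency r/2 = 0.360/2 = 0.1800.
Expected number = 0.1800 × 801 = 144.18 ≈ 144.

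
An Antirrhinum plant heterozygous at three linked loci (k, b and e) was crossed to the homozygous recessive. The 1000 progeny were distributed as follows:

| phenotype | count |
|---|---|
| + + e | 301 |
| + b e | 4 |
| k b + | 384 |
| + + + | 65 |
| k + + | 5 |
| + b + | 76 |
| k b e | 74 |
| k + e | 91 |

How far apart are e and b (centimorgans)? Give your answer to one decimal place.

The two most frequent reciprocal classes, k b + and + + e, are the parental types, so the F1 was k b + / + + e.
The two rarest classes, k + + and + b e, are the double crossovers. Comparing them with the parentals, only the b allele has switched, so b is the middle locus and the order is k – b – e.
Crossovers in the b–e interval produce the single-crossover classes k b e and + + + (74 + 65 = 139) plus the double crossovers (9).
RF(b–e) = (139 + 9) / 1000 = 148/1000 = 0.1480 → 14.8 centimorgans.

14.8 centimorgans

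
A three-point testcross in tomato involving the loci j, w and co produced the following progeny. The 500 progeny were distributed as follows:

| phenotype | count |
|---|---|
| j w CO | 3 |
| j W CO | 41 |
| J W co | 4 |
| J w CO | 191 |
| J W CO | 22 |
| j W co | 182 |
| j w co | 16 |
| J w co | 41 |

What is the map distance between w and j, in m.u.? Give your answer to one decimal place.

The two most frequent reciprocal classes, J w CO and j W co, are the parental types, so the F1 was J w CO / j W co.
The two rarest classes, j w CO and J W co, are the double crossovers. Comparing them with the parentals, only the j allele has switched, so j is the middle locus and the order is w – j – co.
Crossovers in the w–j interval produce the single-crossover classes J W CO and j w co (22 + 16 = 38) plus the double crossovers (7).
RF(w–j) = (38 + 7) / 500 = 45/500 = 0.0900 → 9.0 m.u.

9.0 m.u.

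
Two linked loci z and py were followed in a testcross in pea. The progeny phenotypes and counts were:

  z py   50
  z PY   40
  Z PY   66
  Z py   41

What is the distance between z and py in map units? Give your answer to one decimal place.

The two most frequent classes, Z PY (66) and z py (50), are the parental types, so the F1 was Z PY / z py.
The recombinant classes are Z py and z PY: 41 + 40 = 81.
Recombination frequency = 81/197 = 0.4112 ≈ 41.1%, i.e. 41.1 map units.

41.1 map units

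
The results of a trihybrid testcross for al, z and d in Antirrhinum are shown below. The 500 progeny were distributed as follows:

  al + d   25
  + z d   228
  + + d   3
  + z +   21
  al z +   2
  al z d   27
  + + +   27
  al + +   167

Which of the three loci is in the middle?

z

The two most frequent reciprocal classes, + z d and al + +, are the parental types, so the F1 was + z d / al + +.
The two rarest classes, + + d and al z +, are the double crossovers. Comparing them with the parentals, only the z allele has switched, so z is the middle locus and the order is d – z – al.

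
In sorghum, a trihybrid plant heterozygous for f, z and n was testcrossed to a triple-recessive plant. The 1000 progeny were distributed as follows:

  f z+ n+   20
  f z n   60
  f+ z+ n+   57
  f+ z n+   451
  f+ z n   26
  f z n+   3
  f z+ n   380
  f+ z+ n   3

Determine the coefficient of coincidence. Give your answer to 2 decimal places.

The two most frequent reciprocal classes, f z+ n and f+ z n+, are the parental types, so the F1 was f z+ n / f+ z n+.
The two rarest classes, f+ z+ n and f z n+, are the double crossovers. Comparing them with the parentals, only the f allele has switched, so f is the middle locus and the order is z – f – n.
z–f: (117 + 6)/1000 = 0.1230; f–n: (46 + 6)/1000 = 0.0520.
Expected DCO frequency = 0.1230 × 0.0520 ≈ 0.00640; observed = 6/1000 ≈ 0.00600.
Coefficient of coincidence = 0.00600/0.00640 ≈ 0.94.

0.94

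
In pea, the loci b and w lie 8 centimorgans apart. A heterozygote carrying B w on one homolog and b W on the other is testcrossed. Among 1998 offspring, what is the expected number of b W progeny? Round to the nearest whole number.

919

A map distance of 8 centimorgans corresponds to a recombination frequency of 0.080.
The F1 is B w / b W, so b W is a parental gamete class with expected frequency (1 − r)/2 = 0.920/2 = 0.4600.
Expected number = 0.4600 × 1998 = 919.08 ≈ 919.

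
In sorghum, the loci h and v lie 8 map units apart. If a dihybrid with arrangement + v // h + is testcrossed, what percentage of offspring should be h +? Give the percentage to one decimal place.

A map distance of 8 map units corresponds to a recombination frequency of 0.080.
The F1 is + v / h +, so h + is a parental gamete class with expected frequency (1 − r)/2 = 0.920/2 = 0.4600.
That is 0.4600 = 46.0% of the progeny.

46.0%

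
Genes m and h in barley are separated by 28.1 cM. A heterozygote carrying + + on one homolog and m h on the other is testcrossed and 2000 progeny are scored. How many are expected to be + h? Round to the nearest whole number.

281

A map distance of 28.1 cM corresponds to a recombination frequency of 0.281.
The F1 is + + / m h, so + h is a recombinant gamete class with expected frequency r/2 = 0.281/2 = 0.1405.
Expected number = 0.1405 × 2000 = 281.00 ≈ 281.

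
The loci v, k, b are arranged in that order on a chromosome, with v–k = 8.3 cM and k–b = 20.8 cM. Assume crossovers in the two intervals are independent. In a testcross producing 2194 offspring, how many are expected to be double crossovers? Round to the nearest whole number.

38

Map distances give recombination frequencies of 0.083 and 0.208 for the two intervals.
With no interference, expected double-crossover frequency = 0.083 × 0.208 = 0.01726.
Expected number = 0.01726 × 2194 = 37.88 ≈ 38.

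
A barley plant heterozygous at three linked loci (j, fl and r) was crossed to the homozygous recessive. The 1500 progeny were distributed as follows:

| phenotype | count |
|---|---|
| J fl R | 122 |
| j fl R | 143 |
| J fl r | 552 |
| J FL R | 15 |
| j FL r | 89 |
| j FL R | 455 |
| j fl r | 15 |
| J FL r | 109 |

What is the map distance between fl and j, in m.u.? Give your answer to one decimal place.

18.8 m.u.

The two most frequent reciprocal classes, J fl r and j FL R, are the parental types, so the F1 was J fl r / j FL R.
The two rarest classes, j fl r and J FL R, are the double crossovers. Comparing them with the parentals, only the j allele has switched, so j is the middle locus and the order is fl – j – r.
Crossovers in the fl–j interval produce the single-crossover classes J FL r and j fl R (109 + 143 = 252) plus the double crossovers (30).
RF(fl–j) = (252 + 30) / 1500 = 282/1500 = 0.1880 → 18.8 m.u.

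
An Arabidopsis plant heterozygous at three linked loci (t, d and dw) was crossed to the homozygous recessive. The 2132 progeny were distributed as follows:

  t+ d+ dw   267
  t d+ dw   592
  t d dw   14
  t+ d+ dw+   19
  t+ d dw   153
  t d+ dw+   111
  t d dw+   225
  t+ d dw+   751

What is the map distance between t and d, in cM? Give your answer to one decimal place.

The two most frequent reciprocal classes, t d+ dw and t+ d dw+, are the parental types, so the F1 was t d+ dw / t+ d dw+.
The two rarest classes, t d dw and t+ d+ dw+, are the double crossovers. Comparing them with the parentals, only the d allele has switched, so d is the middle locus and the order is dw – d – t.
Crossovers in the d–t interval produce the single-crossover classes t+ d+ dw and t d dw+ (267 + 225 = 492) plus the double crossovers (33).
RF(d–t) = (492 + 33) / 2132 = 525/2132 = 0.2462 → 24.6 cM.

24.6 cM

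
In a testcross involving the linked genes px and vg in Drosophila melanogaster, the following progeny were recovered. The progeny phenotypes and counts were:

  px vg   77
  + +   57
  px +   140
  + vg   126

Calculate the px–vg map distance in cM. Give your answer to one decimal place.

33.5 cM

The two most frequent classes, + vg (126) and px + (140), are the parental types, so the F1 was + vg / px +.
The recombinant classes are + + and px vg: 57 + 77 = 134.
Recombination frequency = 134/400 = 0.3350 ≈ 33.5%, i.e. 33.5 cM.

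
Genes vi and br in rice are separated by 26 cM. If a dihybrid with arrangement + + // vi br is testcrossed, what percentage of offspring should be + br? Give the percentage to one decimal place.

13.0%

A map distance of 26 cM corresponds to a recombination frequency of 0.260.
The F1 is + + / vi br, so + br is a recombinant gamete class with expected frequency r/2 = 0.260/2 = 0.1300.
That is 0.1300 = 13.0% of the progeny.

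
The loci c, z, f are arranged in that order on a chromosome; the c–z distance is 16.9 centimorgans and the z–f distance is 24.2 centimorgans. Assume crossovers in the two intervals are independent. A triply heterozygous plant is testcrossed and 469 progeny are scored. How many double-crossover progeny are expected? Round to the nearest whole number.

19

Map distances give recombination frequencies of 0.169 and 0.242 for the two intervals.
With no interference, expected double-crossover frequency = 0.169 × 0.242 = 0.04090.
Expected number = 0.04090 × 469 = 19.18 ≈ 19.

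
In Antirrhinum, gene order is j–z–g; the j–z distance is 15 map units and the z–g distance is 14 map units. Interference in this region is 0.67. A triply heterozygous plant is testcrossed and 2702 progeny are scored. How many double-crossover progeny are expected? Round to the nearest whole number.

Map distances give recombination frequencies of 0.150 and 0.140 for the two intervals.
With interference 0.67 (so coincidence = 0.33), expected double-crossover frequency = 0.150 × 0.140 × 0.33 = 0.00693.
Expected number = 0.00693 × 2702 = 18.72 ≈ 19.

19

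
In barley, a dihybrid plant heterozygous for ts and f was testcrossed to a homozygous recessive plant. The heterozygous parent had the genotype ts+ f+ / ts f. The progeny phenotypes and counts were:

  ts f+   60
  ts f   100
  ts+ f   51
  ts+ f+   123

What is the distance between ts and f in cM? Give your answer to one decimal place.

The recombinant classes are ts+ f and ts f+: 51 + 60 = 111.
Recombination frequency = 111/334 = 0.3323 ≈ 33.2%, i.e. 33.2 cM.

33.2 cM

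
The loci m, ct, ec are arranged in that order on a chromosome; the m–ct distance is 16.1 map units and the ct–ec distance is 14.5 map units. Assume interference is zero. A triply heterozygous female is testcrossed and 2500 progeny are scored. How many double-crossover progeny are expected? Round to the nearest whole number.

58

Map distances give recombination frequencies of 0.161 and 0.145 for the two intervals.
With no interference, expected double-crossover frequency = 0.161 × 0.145 = 0.02334.
Expected number = 0.02334 × 2500 = 58.36 ≈ 58.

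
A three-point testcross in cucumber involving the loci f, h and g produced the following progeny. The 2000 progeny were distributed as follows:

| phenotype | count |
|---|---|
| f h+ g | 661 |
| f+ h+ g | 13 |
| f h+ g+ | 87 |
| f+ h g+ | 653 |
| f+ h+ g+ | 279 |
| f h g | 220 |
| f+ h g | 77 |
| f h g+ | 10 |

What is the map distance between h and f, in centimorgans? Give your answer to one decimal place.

26.1 centimorgans

The two most frequent reciprocal classes, f h+ g and f+ h g+, are the parental types, so the F1 was f h+ g / f+ h g+.
The two rarest classes, f+ h+ g and f h g+, are the double crossovers. Comparing them with the parentals, only the f allele has switched, so f is the middle locus and the order is h – f – g.
Crossovers in the h–f interval produce the single-crossover classes f h g and f+ h+ g+ (220 + 279 = 499) plus the double crossovers (23).
RF(h–f) = (499 + 23) / 2000 = 522/2000 = 0.2610 → 26.1 centimorgans.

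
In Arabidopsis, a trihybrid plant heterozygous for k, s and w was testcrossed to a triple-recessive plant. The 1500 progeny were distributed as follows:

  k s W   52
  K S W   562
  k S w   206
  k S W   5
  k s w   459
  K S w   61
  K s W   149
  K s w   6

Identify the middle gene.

k

The two most frequent reciprocal classes, k s w and K S W, are the parental types, so the F1 was k s w / K S W.
The two rarest classes, K s w and k S W, are the double crossovers. Comparing them with the parentals, only the k allele has switched, so k is the middle locus and the order is w – k – s.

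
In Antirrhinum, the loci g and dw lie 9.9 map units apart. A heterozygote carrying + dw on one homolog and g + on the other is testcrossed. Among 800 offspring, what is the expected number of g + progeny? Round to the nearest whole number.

A map distance of 9.9 map units corresponds to a recombination frequency of 0.099.
The F1 is + dw / g +, so g + is a parental gamete class with expected frequency (1 − r)/2 = 0.901/2 = 0.4505.
Expected number = 0.4505 × 800 = 360.40 ≈ 360.

360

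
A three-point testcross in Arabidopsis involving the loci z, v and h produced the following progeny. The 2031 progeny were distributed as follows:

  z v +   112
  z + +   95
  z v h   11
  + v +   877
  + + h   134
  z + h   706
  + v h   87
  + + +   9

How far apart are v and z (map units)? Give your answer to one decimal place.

The two most frequent reciprocal classes, + v + and z + h, are the parental types, so the F1 was + v + / z + h.
The two rarest classes, + + + and z v h, are the double crossovers. Comparing them with the parentals, only the v allele has switched, so v is the middle locus and the order is z – v – h.
Crossovers in the z–v interval produce the single-crossover classes z v + and + + h (112 + 134 = 246) plus the double crossovers (20).
RF(z–v) = (246 + 20) / 2031 = 266/2031 = 0.1310 → 13.1 map units.

13.1 map units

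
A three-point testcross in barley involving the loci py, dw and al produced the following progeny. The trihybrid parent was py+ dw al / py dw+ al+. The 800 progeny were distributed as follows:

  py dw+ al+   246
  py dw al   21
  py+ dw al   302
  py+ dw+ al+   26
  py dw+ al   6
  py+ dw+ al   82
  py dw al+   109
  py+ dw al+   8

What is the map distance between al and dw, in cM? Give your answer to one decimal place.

25.6 cM

The two rarest classes, py+ dw al+ and py dw+ al, are the double crossovers. Comparing them with the parentals, only the al allele has switched, so al is the middle locus and the order is py – al – dw.
Crossovers in the al–dw interval produce the single-crossover classes py+ dw+ al and py dw al+ (82 + 109 = 191) plus the double crossovers (14).
RF(al–dw) = (191 + 14) / 800 = 205/800 = 0.2562 → 25.6 cM.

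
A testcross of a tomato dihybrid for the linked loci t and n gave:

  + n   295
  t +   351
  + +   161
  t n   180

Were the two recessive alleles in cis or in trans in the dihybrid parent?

The two most frequent classes are + n (295) and t + (351); these are the parental (non-recombinant) types.
So the F1 carried + n on one chromosome and t + on the other — the recessive alleles are on opposite chromosomes (trans / repulsion).

trans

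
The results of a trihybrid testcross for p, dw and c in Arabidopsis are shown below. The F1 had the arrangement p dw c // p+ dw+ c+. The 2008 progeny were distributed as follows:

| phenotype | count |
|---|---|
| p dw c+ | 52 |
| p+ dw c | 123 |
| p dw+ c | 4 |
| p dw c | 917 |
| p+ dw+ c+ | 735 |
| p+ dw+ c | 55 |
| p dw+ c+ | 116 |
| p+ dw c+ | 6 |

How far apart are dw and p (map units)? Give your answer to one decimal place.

12.4 map units

The two rarest classes, p dw+ c and p+ dw c+, are the double crossovers. Comparing them with the parentals, only the dw allele has switched, so dw is the middle locus and the order is p – dw – c.
Crossovers in the p–dw interval produce the single-crossover classes p+ dw c and p dw+ c+ (123 + 116 = 239) plus the double crossovers (10).
RF(p–dw) = (239 + 10) / 2008 = 249/2008 = 0.1240 → 12.4 map units.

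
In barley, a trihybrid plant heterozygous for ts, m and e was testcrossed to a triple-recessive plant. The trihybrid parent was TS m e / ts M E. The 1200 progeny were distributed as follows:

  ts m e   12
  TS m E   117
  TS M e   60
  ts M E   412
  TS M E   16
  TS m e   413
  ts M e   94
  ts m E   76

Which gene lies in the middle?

The two rarest classes, ts m e and TS M E, are the double crossovers. Comparing them with the parentals, only the ts allele has switched, so ts is the middle locus and the order is m – ts – e.

ts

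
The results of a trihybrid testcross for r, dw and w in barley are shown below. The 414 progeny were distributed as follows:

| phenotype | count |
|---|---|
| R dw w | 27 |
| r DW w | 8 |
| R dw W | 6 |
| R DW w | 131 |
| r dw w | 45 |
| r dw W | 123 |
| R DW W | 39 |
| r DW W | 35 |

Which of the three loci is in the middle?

The two most frequent reciprocal classes, R DW w and r dw W, are the parental types, so the F1 was R DW w / r dw W.
The two rarest classes, r DW w and R dw W, are the double crossovers. Comparing them with the parentals, only the r allele has switched, so r is the middle locus and the order is w – r – dw.

r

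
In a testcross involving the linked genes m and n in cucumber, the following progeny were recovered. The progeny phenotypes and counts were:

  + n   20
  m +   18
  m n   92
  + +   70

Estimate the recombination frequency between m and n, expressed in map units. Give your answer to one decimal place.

19.0 map units

The two most frequent classes, + + (70) and m n (92), are the parental types, so the F1 was + + / m n.
The recombinant classes are + n and m +: 20 + 18 = 38.
Recombination frequency = 38/200 = 0.1900 ≈ 19.0%, i.e. 19.0 map units.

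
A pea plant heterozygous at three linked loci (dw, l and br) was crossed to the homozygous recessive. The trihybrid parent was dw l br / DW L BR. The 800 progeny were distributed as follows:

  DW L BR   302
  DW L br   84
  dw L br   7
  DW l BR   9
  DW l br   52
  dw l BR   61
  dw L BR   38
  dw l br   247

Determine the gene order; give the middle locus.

The two rarest classes, dw L br and DW l BR, are the double crossovers. Comparing them with the parentals, only the l allele has switched, so l is the middle locus and the order is br – l – dw.

l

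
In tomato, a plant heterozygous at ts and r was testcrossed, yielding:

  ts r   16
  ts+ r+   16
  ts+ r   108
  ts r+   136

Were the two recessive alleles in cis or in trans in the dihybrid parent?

trans

The two most frequent classes are ts+ r (108) and ts r+ (136); these are the parental (non-recombinant) types.
So the F1 carried ts+ r on one chromosome and ts r+ on the other — the recessive alleles are on opposite chromosomes (trans / repulsion).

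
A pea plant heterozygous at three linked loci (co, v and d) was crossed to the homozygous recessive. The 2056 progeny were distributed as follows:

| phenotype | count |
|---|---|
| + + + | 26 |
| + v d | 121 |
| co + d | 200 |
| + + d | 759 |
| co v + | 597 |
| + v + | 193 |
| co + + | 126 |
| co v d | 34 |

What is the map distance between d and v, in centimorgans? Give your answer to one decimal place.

The two most frequent reciprocal classes, + + d and co v +, are the parental types, so the F1 was + + d / co v +.
The two rarest classes, + + + and co v d, are the double crossovers. Comparing them with the parentals, only the d allele has switched, so d is the middle locus and the order is v – d – co.
Crossovers in the v–d interval produce the single-crossover classes + v d and co + + (121 + 126 = 247) plus the double crossovers (60).
RF(v–d) = (247 + 60) / 2056 = 307/2056 = 0.1493 → 14.9 centimorgans.

14.9 centimorgans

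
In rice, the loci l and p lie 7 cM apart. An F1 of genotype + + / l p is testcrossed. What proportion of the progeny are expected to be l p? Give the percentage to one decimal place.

46.5%

A map distance of 7 cM corresponds to a recombination frequency of 0.070.
The F1 is + + / l p, so l p is a parental gamete class with expected frequency (1 − r)/2 = 0.930/2 = 0.4650.
That is 0.4650 = 46.5% of the progeny.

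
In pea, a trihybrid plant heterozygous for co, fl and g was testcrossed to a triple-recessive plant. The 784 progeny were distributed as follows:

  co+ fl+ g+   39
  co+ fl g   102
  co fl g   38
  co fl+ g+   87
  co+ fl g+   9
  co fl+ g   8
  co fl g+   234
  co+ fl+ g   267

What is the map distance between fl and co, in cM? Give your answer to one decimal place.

The two most frequent reciprocal classes, co fl g+ and co+ fl+ g, are the parental types, so the F1 was co fl g+ / co+ fl+ g.
The two rarest classes, co+ fl g+ and co fl+ g, are the double crossovers. Comparing them with the parentals, only the co allele has switched, so co is the middle locus and the order is fl – co – g.
Crossovers in the fl–co interval produce the single-crossover classes co fl+ g+ and co+ fl g (87 + 102 = 189) plus the double crossovers (17).
RF(fl–co) = (189 + 17) / 784 = 206/784 = 0.2628 → 26.3 cM.

26.3 cM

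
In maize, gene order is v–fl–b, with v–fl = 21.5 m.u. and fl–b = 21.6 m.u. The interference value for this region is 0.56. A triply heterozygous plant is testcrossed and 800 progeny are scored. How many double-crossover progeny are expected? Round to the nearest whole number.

Map distances give recombination frequencies of 0.215 and 0.216 for the two intervals.
With interference 0.56 (so coincidence = 0.44), expected double-crossover frequency = 0.215 × 0.216 × 0.44 = 0.02043.
Expected number = 0.02043 × 800 = 16.35 ≈ 16.

16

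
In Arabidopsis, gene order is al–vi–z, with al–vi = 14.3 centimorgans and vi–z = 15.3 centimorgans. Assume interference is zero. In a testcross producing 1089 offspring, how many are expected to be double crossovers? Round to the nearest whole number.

24

Map distances give recombination frequencies of 0.143 and 0.153 for the two intervals.
With no interference, expected double-crossover frequency = 0.143 × 0.153 = 0.02188.
Expected number = 0.02188 × 1089 = 23.83 ≈ 24.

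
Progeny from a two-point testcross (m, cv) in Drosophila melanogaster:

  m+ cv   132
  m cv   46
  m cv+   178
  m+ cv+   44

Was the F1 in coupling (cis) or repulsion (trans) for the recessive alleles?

The two most frequent classes are m+ cv (132) and m cv+ (178); these are the parental (non-recombinant) types.
So the F1 carried m+ cv on one chromosome and m cv+ on the other — the recessive alleles are on opposite chromosomes (trans / repulsion).

trans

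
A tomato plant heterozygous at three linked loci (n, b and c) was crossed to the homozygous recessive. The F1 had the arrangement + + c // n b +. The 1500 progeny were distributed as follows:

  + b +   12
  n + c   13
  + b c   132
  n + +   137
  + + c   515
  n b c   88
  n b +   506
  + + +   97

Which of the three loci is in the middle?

The two rarest classes, n + c and + b +, are the double crossovers. Comparing them with the parentals, only the n allele has switched, so n is the middle locus and the order is b – n – c.

n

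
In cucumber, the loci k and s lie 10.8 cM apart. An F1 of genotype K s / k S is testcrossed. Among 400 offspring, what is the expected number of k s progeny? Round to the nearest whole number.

A map distance of 10.8 cM corresponds to a recombination frequency of 0.108.
The F1 is K s / k S, so k s is a recombinant gamete class with expected frequency r/2 = 0.108/2 = 0.0540.
Expected number = 0.0540 × 400 = 21.60 ≈ 22.

22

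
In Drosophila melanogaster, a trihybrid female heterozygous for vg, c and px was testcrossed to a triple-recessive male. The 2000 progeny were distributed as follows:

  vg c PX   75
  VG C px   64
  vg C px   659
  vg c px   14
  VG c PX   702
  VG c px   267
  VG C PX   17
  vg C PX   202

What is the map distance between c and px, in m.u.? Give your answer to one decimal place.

25.0 m.u.

The two most frequent reciprocal classes, vg C px and VG c PX, are the parental types, so the F1 was vg C px / VG c PX.
The two rarest classes, vg c px and VG C PX, are the double crossovers. Comparing them with the parentals, only the c allele has switched, so c is the middle locus and the order is px – c – vg.
Crossovers in the px–c interval produce the single-crossover classes vg C PX and VG c px (202 + 267 = 469) plus the double crossovers (31).
RF(px–c) = (469 + 31) / 2000 = 500/2000 = 0.2500 → 25.0 m.u.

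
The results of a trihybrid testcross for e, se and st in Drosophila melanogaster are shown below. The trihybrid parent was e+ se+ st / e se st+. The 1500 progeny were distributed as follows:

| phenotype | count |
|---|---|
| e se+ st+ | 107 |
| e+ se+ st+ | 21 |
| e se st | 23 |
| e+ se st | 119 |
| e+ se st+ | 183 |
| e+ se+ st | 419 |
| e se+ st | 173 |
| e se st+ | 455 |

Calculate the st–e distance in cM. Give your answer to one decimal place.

The two rarest classes, e+ se+ st+ and e se st, are the double crossovers. Comparing them with the parentals, only the st allele has switched, so st is the middle locus and the order is e – st – se.
Crossovers in the e–st interval produce the single-crossover classes e se+ st and e+ se st+ (173 + 183 = 356) plus the double crossovers (44).
RF(e–st) = (356 + 44) / 1500 = 400/1500 = 0.2667 → 26.7 cM.

26.7 cM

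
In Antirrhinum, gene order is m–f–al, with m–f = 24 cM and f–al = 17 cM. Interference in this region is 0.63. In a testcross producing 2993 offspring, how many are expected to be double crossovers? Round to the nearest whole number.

Map distances give recombination frequencies of 0.240 and 0.170 for the two intervals.
With interference 0.63 (so coincidence = 0.37), expected double-crossover frequency = 0.240 × 0.170 × 0.37 = 0.01510.
Expected number = 0.01510 × 2993 = 45.18 ≈ 45.

45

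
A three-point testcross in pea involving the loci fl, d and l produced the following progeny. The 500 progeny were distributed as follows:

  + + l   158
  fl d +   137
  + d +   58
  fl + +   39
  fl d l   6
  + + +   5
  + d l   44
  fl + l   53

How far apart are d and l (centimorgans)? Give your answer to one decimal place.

The two most frequent reciprocal classes, + + l and fl d +, are the parental types, so the F1 was + + l / fl d +.
The two rarest classes, + + + and fl d l, are the double crossovers. Comparing them with the parentals, only the l allele has switched, so l is the middle locus and the order is fl – l – d.
Crossovers in the l–d interval produce the single-crossover classes + d l and fl + + (44 + 39 = 83) plus the double crossovers (11).
RF(l–d) = (83 + 11) / 500 = 94/500 = 0.1880 → 18.8 centimorgans.

18.8 centimorgans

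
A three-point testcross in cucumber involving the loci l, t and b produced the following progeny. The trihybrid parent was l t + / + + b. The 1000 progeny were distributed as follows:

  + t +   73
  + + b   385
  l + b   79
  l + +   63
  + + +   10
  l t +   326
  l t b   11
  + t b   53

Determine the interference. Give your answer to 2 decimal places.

0.11

The two rarest classes, l t b and + + +, are the double crossovers. Comparing them with the parentals, only the b allele has switched, so b is the middle locus and the order is l – b – t.
l–b: (152 + 21)/1000 = 0.1730; b–t: (116 + 21)/1000 = 0.1370.
Expected DCO frequency = 0.1730 × 0.1370 ≈ 0.02370; observed = 21/1000 ≈ 0.02100.
Coefficient of coincidence = 0.02100/0.02370 ≈ 0.89; interference = 1 − 0.89 = 0.11.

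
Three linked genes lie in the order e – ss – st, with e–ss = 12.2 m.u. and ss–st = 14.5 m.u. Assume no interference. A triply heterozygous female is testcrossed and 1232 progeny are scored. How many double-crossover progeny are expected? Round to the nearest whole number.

Map distances give recombination frequencies of 0.122 and 0.145 for the two intervals.
With no interference, expected double-crossover frequency = 0.122 × 0.145 = 0.01769.
Expected number = 0.01769 × 1232 = 21.79 ≈ 22.

22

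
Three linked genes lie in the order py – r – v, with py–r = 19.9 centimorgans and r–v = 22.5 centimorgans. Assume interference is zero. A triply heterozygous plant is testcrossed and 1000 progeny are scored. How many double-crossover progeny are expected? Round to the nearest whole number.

Map distances give recombination frequencies of 0.199 and 0.225 for the two intervals.
With no interference, expected double-crossover frequency = 0.199 × 0.225 = 0.04477.
Expected number = 0.04477 × 1000 = 44.77 ≈ 45.

45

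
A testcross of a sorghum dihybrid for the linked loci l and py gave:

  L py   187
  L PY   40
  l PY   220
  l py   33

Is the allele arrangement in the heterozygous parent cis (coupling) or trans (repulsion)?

The two most frequent classes are L py (187) and l PY (220); these are the parental (non-recombinant) types.
So the F1 carried L py on one chromosome and l PY on the other — the recessive alleles are on opposite chromosomes (trans / repulsion).

trans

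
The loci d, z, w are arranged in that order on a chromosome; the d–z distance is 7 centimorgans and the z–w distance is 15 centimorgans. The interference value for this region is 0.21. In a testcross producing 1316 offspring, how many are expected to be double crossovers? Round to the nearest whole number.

Map distances give recombination frequencies of 0.070 and 0.150 for the two intervals.
With interference 0.21 (so coincidence = 0.79), expected double-crossover frequency = 0.070 × 0.150 × 0.79 = 0.00830.
Expected number = 0.00830 × 1316 = 10.92 ≈ 11.

11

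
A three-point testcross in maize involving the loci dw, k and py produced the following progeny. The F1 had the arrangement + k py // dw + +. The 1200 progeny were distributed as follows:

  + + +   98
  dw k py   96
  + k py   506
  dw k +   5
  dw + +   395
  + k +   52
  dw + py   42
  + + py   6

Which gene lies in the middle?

k

The two rarest classes, + + py and dw k +, are the double crossovers. Comparing them with the parentals, only the k allele has switched, so k is the middle locus and the order is py – k – dw.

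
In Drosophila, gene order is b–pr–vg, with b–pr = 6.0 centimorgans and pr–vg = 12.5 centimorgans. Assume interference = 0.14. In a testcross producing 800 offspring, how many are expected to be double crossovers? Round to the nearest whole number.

5

Map distances give recombination frequencies of 0.060 and 0.125 for the two intervals.
With interference 0.14 (so coincidence = 0.86), expected double-crossover frequency = 0.060 × 0.125 × 0.86 = 0.00645.
Expected number = 0.00645 × 800 = 5.16 ≈ 5.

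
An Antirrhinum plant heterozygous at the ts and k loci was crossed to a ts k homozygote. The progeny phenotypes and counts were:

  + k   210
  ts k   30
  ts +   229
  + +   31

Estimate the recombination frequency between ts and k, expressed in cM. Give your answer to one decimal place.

The two most frequent classes, + k (210) and ts + (229), are the parental types, so the F1 was + k / ts +.
The recombinant classes are + + and ts k: 31 + 30 = 61.
Recombination frequency = 61/500 = 0.1220 ≈ 12.2%, i.e. 12.2 cM.

12.2 cM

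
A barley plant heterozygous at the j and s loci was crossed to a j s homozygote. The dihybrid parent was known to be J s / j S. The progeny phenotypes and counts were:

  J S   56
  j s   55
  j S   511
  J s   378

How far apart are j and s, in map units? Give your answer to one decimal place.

The recombinant classes are J S and j s: 56 + 55 = 111.
Recombination frequency = 111/1000 = 0.1110 ≈ 11.1%, i.e. 11.1 map units.

11.1 map units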